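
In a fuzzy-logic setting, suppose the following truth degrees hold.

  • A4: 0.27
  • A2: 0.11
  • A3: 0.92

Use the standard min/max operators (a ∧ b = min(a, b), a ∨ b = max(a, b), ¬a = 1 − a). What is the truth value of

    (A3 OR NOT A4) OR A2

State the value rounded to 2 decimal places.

0.92

NOT A4 = 1 − 0.27 = 0.73
A3 OR NOT A4 = max(a, b) on (0.92, 0.73) = 0.92
(A3 OR NOT A4) OR A2 = max(a, b) on (0.92, 0.11) = 0.92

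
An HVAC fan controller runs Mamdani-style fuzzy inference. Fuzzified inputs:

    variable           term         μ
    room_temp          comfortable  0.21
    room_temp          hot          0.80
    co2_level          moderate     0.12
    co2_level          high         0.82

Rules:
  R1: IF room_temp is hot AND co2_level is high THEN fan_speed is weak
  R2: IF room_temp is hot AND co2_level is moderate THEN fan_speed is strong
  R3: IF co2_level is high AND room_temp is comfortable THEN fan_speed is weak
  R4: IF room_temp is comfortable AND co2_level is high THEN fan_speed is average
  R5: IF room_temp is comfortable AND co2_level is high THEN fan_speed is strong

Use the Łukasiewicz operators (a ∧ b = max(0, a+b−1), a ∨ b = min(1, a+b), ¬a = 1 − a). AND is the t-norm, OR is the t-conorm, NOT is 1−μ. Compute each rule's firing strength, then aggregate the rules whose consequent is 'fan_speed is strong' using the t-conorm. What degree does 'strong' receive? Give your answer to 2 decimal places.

0.03

R1: hot=0.80, high=0.82; AND[max(0, a+b−1)] → w = 0.62
R2: hot=0.80, moderate=0.12; AND[max(0, a+b−1)] → w = 0.00
R3: high=0.82, comfortable=0.21; AND[max(0, a+b−1)] → w = 0.03
R4: comfortable=0.21, high=0.82; AND[max(0, a+b−1)] → w = 0.03
R5: comfortable=0.21, high=0.82; AND[max(0, a+b−1)] → w = 0.03
Rules with consequent 'strong': {R2, R5} → strengths 0.00, 0.03
Aggregate via t-conorm [min(1, a+b)]: 0.03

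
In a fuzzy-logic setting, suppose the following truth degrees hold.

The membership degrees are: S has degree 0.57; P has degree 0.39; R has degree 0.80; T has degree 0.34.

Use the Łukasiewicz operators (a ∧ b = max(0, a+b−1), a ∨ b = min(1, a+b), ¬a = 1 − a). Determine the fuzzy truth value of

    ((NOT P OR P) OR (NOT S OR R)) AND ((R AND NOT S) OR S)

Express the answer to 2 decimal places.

NOT P = 1 − 0.39 = 0.61
NOT P OR P = min(1, a+b) on (0.61, 0.39) = 1.00
NOT S = 1 − 0.57 = 0.43
NOT S OR R = min(1, a+b) on (0.43, 0.80) = 1.00
(NOT P OR P) OR (NOT S OR R) = min(1, a+b) on (1.00, 1.00) = 1.00
NOT S = 1 − 0.57 = 0.43
R AND NOT S = max(0, a+b−1) on (0.80, 0.43) = 0.23
(R AND NOT S) OR S = min(1, a+b) on (0.23, 0.57) = 0.80
((NOT P OR P) OR (NOT S OR R)) AND ((R AND NOT S) OR S) = max(0, a+b−1) on (1.00, 0.80) = 0.80

0.80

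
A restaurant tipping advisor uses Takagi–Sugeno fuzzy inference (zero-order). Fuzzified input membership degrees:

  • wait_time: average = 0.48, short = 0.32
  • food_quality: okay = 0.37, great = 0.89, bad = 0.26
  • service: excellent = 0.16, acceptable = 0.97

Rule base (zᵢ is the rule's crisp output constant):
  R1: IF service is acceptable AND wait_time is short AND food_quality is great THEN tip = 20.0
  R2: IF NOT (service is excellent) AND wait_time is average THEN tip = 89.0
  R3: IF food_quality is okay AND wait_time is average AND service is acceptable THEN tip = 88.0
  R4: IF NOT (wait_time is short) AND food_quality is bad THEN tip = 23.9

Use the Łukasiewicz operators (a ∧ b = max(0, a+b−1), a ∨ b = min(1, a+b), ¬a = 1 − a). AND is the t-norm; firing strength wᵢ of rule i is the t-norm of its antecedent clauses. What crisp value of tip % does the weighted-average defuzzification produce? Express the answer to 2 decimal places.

64.16

R1 (z=20.0): acceptable=0.97, short=0.32, great=0.89; AND[max(0, a+b−1)] → w = 0.18
R2 (z=89.0): ¬excellent=1−0.16=0.84, average=0.48; AND[max(0, a+b−1)] → w = 0.32
R3 (z=88.0): okay=0.37, average=0.48, acceptable=0.97; AND[max(0, a+b−1)] → w = 0.00
R4 (z=23.9): ¬short=1−0.32=0.68, bad=0.26; AND[max(0, a+b−1)] → w = 0.00
Weighted average = (0.18·20.0 + 0.32·89.0 + 0.00·88.0 + 0.00·23.9) / (0.18 + 0.32 + 0.00 + 0.00)
  = 32.0800 / 0.5000 = 64.16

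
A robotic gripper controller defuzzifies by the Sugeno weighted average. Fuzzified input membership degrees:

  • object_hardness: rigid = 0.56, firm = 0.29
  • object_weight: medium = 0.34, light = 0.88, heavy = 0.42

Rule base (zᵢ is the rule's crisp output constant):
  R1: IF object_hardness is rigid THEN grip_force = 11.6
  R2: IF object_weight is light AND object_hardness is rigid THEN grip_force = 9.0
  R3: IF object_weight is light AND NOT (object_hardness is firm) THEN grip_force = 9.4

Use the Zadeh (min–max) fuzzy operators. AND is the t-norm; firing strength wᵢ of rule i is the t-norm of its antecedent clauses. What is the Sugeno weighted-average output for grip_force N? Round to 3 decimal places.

9.951

R1 (z=11.6): rigid=0.56 → w = 0.56
R2 (z=9.0): light=0.88, rigid=0.56; AND[min(a, b)] → w = 0.56
R3 (z=9.4): light=0.88, ¬firm=1−0.29=0.71; AND[min(a, b)] → w = 0.71
Weighted average = (0.56·11.6 + 0.56·9.0 + 0.71·9.4) / (0.56 + 0.56 + 0.71)
  = 18.2100 / 1.8300 = 9.951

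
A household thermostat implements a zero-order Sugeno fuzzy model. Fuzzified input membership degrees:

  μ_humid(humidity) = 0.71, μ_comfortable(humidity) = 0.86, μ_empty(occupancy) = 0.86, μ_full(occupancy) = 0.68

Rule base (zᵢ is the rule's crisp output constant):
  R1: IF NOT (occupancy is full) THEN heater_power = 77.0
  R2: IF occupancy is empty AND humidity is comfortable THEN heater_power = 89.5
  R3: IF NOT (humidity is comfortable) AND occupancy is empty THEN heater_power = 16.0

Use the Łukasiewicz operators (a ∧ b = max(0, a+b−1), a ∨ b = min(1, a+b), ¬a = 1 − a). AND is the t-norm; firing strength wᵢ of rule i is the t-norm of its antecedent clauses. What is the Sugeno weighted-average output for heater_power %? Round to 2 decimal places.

85.65

R1 (z=77.0): ¬full=1−0.68=0.32 → w = 0.32
R2 (z=89.5): empty=0.86, comfortable=0.86; AND[max(0, a+b−1)] → w = 0.72
R3 (z=16.0): ¬comfortable=1−0.86=0.14, empty=0.86; AND[max(0, a+b−1)] → w = 0.00
Weighted average = (0.32·77.0 + 0.72·89.5 + 0.00·16.0) / (0.32 + 0.72 + 0.00)
  = 89.0800 / 1.0400 = 85.65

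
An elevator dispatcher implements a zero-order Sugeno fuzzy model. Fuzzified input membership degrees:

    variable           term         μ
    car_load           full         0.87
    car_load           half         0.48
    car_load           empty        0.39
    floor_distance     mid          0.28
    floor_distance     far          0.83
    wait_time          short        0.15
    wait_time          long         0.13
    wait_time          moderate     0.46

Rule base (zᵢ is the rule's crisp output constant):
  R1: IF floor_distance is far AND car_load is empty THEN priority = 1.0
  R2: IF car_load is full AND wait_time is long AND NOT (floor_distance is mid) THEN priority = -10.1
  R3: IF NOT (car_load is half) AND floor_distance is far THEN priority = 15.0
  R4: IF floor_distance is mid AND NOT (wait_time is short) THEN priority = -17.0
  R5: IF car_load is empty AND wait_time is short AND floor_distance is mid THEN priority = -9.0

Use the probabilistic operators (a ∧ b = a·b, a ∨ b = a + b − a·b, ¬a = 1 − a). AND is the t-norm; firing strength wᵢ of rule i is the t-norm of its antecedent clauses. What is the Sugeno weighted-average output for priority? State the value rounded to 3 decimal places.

1.633

R1 (z=1.0): far=0.83, empty=0.39; AND[a·b] → w = 0.3237
R2 (z=-10.1): full=0.87, long=0.13, ¬mid=1−0.28=0.72; AND[a·b] → w = 0.0814
R3 (z=15.0): ¬half=1−0.48=0.52, far=0.83; AND[a·b] → w = 0.4316
R4 (z=-17.0): mid=0.28, ¬short=1−0.15=0.85; AND[a·b] → w = 0.2380
R5 (z=-9.0): empty=0.39, short=0.15, mid=0.28; AND[a·b] → w = 0.0164
Weighted average = (0.3237·1.0 + 0.0814·-10.1 + 0.4316·15.0 + 0.2380·-17.0 + 0.0164·-9.0) / (0.3237 + 0.0814 + 0.4316 + 0.2380 + 0.0164)
  = 1.7818 / 1.0911 = 1.633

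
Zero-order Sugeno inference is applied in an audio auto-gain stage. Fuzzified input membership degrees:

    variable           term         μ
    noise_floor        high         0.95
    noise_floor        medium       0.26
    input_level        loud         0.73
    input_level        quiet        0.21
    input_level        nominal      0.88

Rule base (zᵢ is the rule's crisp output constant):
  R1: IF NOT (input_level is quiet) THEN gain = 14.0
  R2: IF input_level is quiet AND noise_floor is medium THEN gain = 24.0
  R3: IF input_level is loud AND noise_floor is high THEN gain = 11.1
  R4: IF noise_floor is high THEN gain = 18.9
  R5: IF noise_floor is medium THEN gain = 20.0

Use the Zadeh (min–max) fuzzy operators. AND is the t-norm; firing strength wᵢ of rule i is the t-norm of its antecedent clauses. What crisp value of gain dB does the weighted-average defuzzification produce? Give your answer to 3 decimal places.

R1 (z=14.0): ¬quiet=1−0.21=0.79 → w = 0.79
R2 (z=24.0): quiet=0.21, medium=0.26; AND[min(a, b)] → w = 0.21
R3 (z=11.1): loud=0.73, high=0.95; AND[min(a, b)] → w = 0.73
R4 (z=18.9): high=0.95 → w = 0.95
R5 (z=20.0): medium=0.26 → w = 0.26
Weighted average = (0.79·14.0 + 0.21·24.0 + 0.73·11.1 + 0.95·18.9 + 0.26·20.0) / (0.79 + 0.21 + 0.73 + 0.95 + 0.26)
  = 47.3580 / 2.9400 = 16.108

16.108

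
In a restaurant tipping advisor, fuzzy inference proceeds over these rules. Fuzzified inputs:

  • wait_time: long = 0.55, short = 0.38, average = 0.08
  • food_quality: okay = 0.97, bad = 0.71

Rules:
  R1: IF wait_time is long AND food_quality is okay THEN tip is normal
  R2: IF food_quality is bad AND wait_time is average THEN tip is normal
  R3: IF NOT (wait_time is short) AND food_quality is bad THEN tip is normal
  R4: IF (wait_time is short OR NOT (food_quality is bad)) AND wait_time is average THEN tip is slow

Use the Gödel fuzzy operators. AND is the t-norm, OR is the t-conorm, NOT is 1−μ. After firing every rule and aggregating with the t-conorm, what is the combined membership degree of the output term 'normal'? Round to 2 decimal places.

0.62

R1: long=0.55, okay=0.97; AND[min(a, b)] → w = 0.55
R2: bad=0.71, average=0.08; AND[min(a, b)] → w = 0.08
R3: ¬short=1−0.38=0.62, bad=0.71; AND[min(a, b)] → w = 0.62
R4: (short=0.38 OR ¬bad=1−0.71=0.29) = 0.38; AND[min(a, b)] with average=0.08 → w = 0.08
Rules with consequent 'normal': {R1, R2, R3} → strengths 0.55, 0.08, 0.62
Aggregate via t-conorm [max(a, b)]: 0.62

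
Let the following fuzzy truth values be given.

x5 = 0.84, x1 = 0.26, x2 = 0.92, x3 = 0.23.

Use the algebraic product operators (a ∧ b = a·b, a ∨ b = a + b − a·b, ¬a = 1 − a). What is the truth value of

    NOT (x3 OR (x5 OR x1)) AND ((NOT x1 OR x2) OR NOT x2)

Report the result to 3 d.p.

x5 OR x1 = a + b − a·b on (0.8400, 0.2600) = 0.8816
x3 OR (x5 OR x1) = a + b − a·b on (0.2300, 0.8816) = 0.9088
NOT (x3 OR (x5 OR x1)) = 1 − 0.9088 = 0.0912
NOT x1 = 1 − 0.2600 = 0.7400
NOT x1 OR x2 = a + b − a·b on (0.7400, 0.9200) = 0.9792
NOT x2 = 1 − 0.9200 = 0.0800
(NOT x1 OR x2) OR NOT x2 = a + b − a·b on (0.9792, 0.0800) = 0.9809
NOT (x3 OR (x5 OR x1)) AND ((NOT x1 OR x2) OR NOT x2) = a·b on (0.0912, 0.9809) = 0.0894

0.089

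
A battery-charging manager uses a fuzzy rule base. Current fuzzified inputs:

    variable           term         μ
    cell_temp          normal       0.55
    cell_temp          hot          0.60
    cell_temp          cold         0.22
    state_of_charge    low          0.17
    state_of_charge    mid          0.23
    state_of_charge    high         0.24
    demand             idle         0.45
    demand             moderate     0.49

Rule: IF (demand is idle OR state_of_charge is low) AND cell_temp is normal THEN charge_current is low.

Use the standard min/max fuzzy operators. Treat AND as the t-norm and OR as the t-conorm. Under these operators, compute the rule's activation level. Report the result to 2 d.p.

0.45

firing strength: (idle=0.45 OR low=0.17) = 0.45; AND[min(a, b)] with normal=0.55 → w = 0.45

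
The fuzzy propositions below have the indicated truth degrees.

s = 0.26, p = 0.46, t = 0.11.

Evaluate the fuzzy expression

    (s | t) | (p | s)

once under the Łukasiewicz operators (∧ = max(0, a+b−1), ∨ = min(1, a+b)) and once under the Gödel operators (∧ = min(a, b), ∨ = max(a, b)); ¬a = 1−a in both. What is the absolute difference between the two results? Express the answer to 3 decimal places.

Under Łukasiewicz:
  s | t = min(1, a+b) on (0.26, 0.11) = 0.37
  p | s = min(1, a+b) on (0.46, 0.26) = 0.72
  (s | t) | (p | s) = min(1, a+b) on (0.37, 0.72) = 1.00
  → value = 1.0000
Under Gödel:
  s | t = max(a, b) on (0.26, 0.11) = 0.26
  p | s = max(a, b) on (0.46, 0.26) = 0.46
  (s | t) | (p | s) = max(a, b) on (0.26, 0.46) = 0.46
  → value = 0.4600
|1.0000 − 0.4600| = 0.540

0.540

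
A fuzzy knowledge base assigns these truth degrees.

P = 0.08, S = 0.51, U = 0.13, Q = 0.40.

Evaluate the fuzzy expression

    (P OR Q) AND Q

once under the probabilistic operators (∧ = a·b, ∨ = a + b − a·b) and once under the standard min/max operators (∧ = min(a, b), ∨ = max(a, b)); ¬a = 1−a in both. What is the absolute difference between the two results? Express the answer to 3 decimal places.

Under probabilistic:
  P OR Q = a + b − a·b on (0.0800, 0.4000) = 0.4480
  (P OR Q) AND Q = a·b on (0.4480, 0.4000) = 0.1792
  → value = 0.1792
Under standard min/max:
  P OR Q = max(a, b) on (0.08, 0.40) = 0.40
  (P OR Q) AND Q = min(a, b) on (0.40, 0.40) = 0.40
  → value = 0.4000
|0.1792 − 0.4000| = 0.221

0.221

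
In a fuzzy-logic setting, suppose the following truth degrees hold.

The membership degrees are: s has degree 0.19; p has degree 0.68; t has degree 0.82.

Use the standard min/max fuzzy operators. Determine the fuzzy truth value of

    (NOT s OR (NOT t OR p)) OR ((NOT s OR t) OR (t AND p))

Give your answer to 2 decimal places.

NOT s = 1 − 0.19 = 0.81
NOT t = 1 − 0.82 = 0.18
NOT t OR p = max(a, b) on (0.18, 0.68) = 0.68
NOT s OR (NOT t OR p) = max(a, b) on (0.81, 0.68) = 0.81
NOT s = 1 − 0.19 = 0.81
NOT s OR t = max(a, b) on (0.81, 0.82) = 0.82
t AND p = min(a, b) on (0.82, 0.68) = 0.68
(NOT s OR t) OR (t AND p) = max(a, b) on (0.82, 0.68) = 0.82
(NOT s OR (NOT t OR p)) OR ((NOT s OR t) OR (t AND p)) = max(a, b) on (0.81, 0.82) = 0.82

0.82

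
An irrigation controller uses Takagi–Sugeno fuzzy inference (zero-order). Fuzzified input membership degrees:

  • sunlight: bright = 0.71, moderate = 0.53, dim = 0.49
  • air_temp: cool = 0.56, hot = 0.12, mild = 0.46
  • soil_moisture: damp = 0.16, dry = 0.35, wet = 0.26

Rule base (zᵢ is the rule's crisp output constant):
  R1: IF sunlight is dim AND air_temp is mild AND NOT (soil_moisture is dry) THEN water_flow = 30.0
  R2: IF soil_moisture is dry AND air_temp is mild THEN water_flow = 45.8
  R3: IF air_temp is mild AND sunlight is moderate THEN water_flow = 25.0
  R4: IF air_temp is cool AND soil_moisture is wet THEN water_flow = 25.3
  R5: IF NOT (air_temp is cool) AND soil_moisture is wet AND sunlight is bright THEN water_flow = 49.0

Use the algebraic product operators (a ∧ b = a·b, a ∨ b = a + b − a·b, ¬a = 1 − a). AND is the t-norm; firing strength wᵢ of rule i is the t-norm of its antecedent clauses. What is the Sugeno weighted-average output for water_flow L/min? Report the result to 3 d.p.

32.806

R1 (z=30.0): dim=0.49, mild=0.46, ¬dry=1−0.35=0.65; AND[a·b] → w = 0.1465
R2 (z=45.8): dry=0.35, mild=0.46; AND[a·b] → w = 0.1610
R3 (z=25.0): mild=0.46, moderate=0.53; AND[a·b] → w = 0.2438
R4 (z=25.3): cool=0.56, wet=0.26; AND[a·b] → w = 0.1456
R5 (z=49.0): ¬cool=1−0.56=0.44, wet=0.26, bright=0.71; AND[a·b] → w = 0.0812
Weighted average = (0.1465·30.0 + 0.1610·45.8 + 0.2438·25.0 + 0.1456·25.3 + 0.0812·49.0) / (0.1465 + 0.1610 + 0.2438 + 0.1456 + 0.0812)
  = 25.5278 / 0.7781 = 32.806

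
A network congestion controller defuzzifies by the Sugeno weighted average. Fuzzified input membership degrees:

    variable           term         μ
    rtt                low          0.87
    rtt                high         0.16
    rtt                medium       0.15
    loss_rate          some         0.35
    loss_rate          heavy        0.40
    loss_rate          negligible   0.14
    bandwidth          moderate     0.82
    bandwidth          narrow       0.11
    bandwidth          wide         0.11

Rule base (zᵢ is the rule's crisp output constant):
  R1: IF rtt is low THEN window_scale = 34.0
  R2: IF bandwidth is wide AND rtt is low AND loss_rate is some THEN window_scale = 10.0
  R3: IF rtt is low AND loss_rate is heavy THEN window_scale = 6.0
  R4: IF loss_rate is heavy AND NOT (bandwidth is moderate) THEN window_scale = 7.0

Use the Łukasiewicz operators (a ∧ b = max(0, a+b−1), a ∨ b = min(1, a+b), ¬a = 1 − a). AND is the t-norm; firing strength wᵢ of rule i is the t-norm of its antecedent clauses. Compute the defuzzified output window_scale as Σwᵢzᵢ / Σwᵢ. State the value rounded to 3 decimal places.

R1 (z=34.0): low=0.87 → w = 0.87
R2 (z=10.0): wide=0.11, low=0.87, some=0.35; AND[max(0, a+b−1)] → w = 0.00
R3 (z=6.0): low=0.87, heavy=0.40; AND[max(0, a+b−1)] → w = 0.27
R4 (z=7.0): heavy=0.40, ¬moderate=1−0.82=0.18; AND[max(0, a+b−1)] → w = 0.00
Weighted average = (0.87·34.0 + 0.00·10.0 + 0.27·6.0 + 0.00·7.0) / (0.87 + 0.00 + 0.27 + 0.00)
  = 31.2000 / 1.1400 = 27.368

27.368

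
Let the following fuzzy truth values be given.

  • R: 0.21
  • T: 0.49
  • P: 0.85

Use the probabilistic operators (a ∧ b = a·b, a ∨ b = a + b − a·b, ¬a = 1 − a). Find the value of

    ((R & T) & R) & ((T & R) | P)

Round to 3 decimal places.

R & T = a·b on (0.2100, 0.4900) = 0.1029
(R & T) & R = a·b on (0.1029, 0.2100) = 0.0216
T & R = a·b on (0.4900, 0.2100) = 0.1029
(T & R) | P = a + b − a·b on (0.1029, 0.8500) = 0.8654
((R & T) & R) & ((T & R) | P) = a·b on (0.0216, 0.8654) = 0.0187

0.019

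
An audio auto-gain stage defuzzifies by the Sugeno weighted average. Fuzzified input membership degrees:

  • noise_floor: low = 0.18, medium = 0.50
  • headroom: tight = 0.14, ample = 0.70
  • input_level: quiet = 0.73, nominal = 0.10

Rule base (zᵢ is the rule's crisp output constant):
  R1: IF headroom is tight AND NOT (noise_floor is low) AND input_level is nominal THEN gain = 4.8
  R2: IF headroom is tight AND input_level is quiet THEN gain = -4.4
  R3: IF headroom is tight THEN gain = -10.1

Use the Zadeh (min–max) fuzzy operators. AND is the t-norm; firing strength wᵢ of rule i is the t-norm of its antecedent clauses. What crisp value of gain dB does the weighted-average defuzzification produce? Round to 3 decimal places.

-4.079

R1 (z=4.8): tight=0.14, ¬low=1−0.18=0.82, nominal=0.10; AND[min(a, b)] → w = 0.10
R2 (z=-4.4): tight=0.14, quiet=0.73; AND[min(a, b)] → w = 0.14
R3 (z=-10.1): tight=0.14 → w = 0.14
Weighted average = (0.10·4.8 + 0.14·-4.4 + 0.14·-10.1) / (0.10 + 0.14 + 0.14)
  = -1.5500 / 0.3800 = -4.079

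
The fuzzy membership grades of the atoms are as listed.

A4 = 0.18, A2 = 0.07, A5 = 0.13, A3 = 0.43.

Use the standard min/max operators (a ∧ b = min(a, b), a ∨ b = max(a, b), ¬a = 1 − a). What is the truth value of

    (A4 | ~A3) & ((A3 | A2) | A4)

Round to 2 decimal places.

~A3 = 1 − 0.43 = 0.57
A4 | ~A3 = max(a, b) on (0.18, 0.57) = 0.57
A3 | A2 = max(a, b) on (0.43, 0.07) = 0.43
(A3 | A2) | A4 = max(a, b) on (0.43, 0.18) = 0.43
(A4 | ~A3) & ((A3 | A2) | A4) = min(a, b) on (0.57, 0.43) = 0.43

0.43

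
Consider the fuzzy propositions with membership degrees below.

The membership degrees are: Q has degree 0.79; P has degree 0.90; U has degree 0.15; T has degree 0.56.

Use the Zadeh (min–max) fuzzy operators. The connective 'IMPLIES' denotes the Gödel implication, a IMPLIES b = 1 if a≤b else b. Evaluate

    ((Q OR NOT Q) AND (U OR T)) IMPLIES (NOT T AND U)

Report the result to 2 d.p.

NOT Q = 1 − 0.79 = 0.21
Q OR NOT Q = max(a, b) on (0.79, 0.21) = 0.79
U OR T = max(a, b) on (0.15, 0.56) = 0.56
(Q OR NOT Q) AND (U OR T) = min(a, b) on (0.79, 0.56) = 0.56
NOT T = 1 − 0.56 = 0.44
NOT T AND U = min(a, b) on (0.44, 0.15) = 0.15
((Q OR NOT Q) AND (U OR T)) IMPLIES (NOT T AND U)  [Gödel: 1 if a≤b else b] with a=0.56, b=0.15 → 0.15

0.15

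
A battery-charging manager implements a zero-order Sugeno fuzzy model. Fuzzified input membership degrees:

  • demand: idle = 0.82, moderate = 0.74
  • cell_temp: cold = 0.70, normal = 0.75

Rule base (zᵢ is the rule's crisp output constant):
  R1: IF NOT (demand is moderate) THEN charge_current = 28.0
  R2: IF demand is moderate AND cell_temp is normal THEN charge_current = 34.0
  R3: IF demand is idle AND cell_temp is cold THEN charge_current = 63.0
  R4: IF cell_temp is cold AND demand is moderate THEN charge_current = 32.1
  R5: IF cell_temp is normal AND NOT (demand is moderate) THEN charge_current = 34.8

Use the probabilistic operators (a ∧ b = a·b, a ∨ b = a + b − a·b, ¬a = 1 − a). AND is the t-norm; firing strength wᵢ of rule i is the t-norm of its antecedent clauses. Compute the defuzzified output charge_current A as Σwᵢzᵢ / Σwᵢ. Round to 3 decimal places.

40.783

R1 (z=28.0): ¬moderate=1−0.74=0.26 → w = 0.2600
R2 (z=34.0): moderate=0.74, normal=0.75; AND[a·b] → w = 0.5550
R3 (z=63.0): idle=0.82, cold=0.70; AND[a·b] → w = 0.5740
R4 (z=32.1): cold=0.70, moderate=0.74; AND[a·b] → w = 0.5180
R5 (z=34.8): normal=0.75, ¬moderate=1−0.74=0.26; AND[a·b] → w = 0.1950
Weighted average = (0.2600·28.0 + 0.5550·34.0 + 0.5740·63.0 + 0.5180·32.1 + 0.1950·34.8) / (0.2600 + 0.5550 + 0.5740 + 0.5180 + 0.1950)
  = 85.7258 / 2.1020 = 40.783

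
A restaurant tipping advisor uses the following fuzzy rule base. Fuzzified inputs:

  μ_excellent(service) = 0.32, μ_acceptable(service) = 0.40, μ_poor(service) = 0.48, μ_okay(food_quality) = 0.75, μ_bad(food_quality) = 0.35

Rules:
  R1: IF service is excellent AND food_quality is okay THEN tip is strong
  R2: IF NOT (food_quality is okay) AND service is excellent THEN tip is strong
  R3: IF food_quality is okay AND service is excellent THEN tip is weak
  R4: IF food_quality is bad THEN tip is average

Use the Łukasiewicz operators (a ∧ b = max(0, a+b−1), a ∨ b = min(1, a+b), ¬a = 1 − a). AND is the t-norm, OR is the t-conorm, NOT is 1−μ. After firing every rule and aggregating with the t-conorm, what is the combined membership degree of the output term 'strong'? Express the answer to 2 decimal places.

R1: excellent=0.32, okay=0.75; AND[max(0, a+b−1)] → w = 0.07
R2: ¬okay=1−0.75=0.25, excellent=0.32; AND[max(0, a+b−1)] → w = 0.00
R3: okay=0.75, excellent=0.32; AND[max(0, a+b−1)] → w = 0.07
R4: bad=0.35 → w = 0.35
Rules with consequent 'strong': {R1, R2} → strengths 0.07, 0.00
Aggregate via t-conorm [min(1, a+b)]: 0.07

0.07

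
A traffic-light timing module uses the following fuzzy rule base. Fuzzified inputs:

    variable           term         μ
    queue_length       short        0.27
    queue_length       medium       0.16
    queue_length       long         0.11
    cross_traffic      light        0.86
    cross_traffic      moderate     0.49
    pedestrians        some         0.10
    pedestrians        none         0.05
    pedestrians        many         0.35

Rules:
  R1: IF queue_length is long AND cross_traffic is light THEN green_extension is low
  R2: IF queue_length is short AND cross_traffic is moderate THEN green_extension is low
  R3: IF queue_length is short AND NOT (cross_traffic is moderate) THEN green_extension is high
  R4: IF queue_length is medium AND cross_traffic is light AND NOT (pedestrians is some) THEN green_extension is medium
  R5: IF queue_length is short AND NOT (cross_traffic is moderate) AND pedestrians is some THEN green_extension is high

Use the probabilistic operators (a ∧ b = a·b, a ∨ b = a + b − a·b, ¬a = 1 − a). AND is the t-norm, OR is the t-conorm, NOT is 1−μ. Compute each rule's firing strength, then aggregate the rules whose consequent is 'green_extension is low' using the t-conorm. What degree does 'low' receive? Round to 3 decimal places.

0.214

R1: long=0.11, light=0.86; AND[a·b] → w = 0.0946
R2: short=0.27, moderate=0.49; AND[a·b] → w = 0.1323
R3: short=0.27, ¬moderate=1−0.49=0.51; AND[a·b] → w = 0.1377
R4: medium=0.16, light=0.86, ¬some=1−0.10=0.90; AND[a·b] → w = 0.1238
R5: short=0.27, ¬moderate=1−0.49=0.51, some=0.10; AND[a·b] → w = 0.0138
Rules with consequent 'low': {R1, R2} → strengths 0.0946, 0.1323
Aggregate via t-conorm [a + b − a·b]: 0.2144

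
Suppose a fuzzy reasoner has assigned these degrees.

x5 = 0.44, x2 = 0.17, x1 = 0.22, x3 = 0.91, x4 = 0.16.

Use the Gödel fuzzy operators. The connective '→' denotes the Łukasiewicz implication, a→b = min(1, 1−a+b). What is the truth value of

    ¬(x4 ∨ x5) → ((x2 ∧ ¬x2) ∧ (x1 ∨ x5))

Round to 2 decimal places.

x4 ∨ x5 = max(a, b) on (0.16, 0.44) = 0.44
¬(x4 ∨ x5) = 1 − 0.44 = 0.56
¬x2 = 1 − 0.17 = 0.83
x2 ∧ ¬x2 = min(a, b) on (0.17, 0.83) = 0.17
x1 ∨ x5 = max(a, b) on (0.22, 0.44) = 0.44
(x2 ∧ ¬x2) ∧ (x1 ∨ x5) = min(a, b) on (0.17, 0.44) = 0.17
¬(x4 ∨ x5) → ((x2 ∧ ¬x2) ∧ (x1 ∨ x5))  [Łukasiewicz: min(1, 1−a+b)] with a=0.56, b=0.17 → 0.61

0.61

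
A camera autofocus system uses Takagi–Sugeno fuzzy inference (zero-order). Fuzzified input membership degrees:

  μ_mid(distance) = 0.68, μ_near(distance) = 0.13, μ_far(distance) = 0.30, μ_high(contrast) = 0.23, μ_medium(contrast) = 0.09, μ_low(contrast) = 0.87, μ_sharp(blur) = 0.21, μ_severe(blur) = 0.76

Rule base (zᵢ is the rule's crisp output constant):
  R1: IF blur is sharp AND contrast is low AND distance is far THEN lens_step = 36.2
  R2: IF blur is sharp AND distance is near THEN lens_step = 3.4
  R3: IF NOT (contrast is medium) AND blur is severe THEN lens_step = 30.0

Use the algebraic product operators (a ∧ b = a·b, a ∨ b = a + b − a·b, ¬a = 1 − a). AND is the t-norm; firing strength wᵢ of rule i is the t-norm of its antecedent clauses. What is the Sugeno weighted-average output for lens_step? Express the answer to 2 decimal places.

R1 (z=36.2): sharp=0.21, low=0.87, far=0.30; AND[a·b] → w = 0.0548
R2 (z=3.4): sharp=0.21, near=0.13; AND[a·b] → w = 0.0273
R3 (z=30.0): ¬medium=1−0.09=0.91, severe=0.76; AND[a·b] → w = 0.6916
Weighted average = (0.0548·36.2 + 0.0273·3.4 + 0.6916·30.0) / (0.0548 + 0.0273 + 0.6916)
  = 22.8249 / 0.7737 = 29.50

29.50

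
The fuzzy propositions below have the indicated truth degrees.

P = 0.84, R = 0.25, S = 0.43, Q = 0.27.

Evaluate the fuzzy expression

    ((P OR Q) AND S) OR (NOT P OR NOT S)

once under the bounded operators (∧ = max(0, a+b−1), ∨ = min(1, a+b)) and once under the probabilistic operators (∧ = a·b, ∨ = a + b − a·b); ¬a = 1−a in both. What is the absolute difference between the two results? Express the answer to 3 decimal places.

Under bounded:
  P OR Q = min(1, a+b) on (0.84, 0.27) = 1.00
  (P OR Q) AND S = max(0, a+b−1) on (1.00, 0.43) = 0.43
  NOT P = 1 − 0.84 = 0.16
  NOT S = 1 − 0.43 = 0.57
  NOT P OR NOT S = min(1, a+b) on (0.16, 0.57) = 0.73
  ((P OR Q) AND S) OR (NOT P OR NOT S) = min(1, a+b) on (0.43, 0.73) = 1.00
  → value = 1.0000
Under probabilistic:
  P OR Q = a + b − a·b on (0.8400, 0.2700) = 0.8832
  (P OR Q) AND S = a·b on (0.8832, 0.4300) = 0.3798
  NOT P = 1 − 0.8400 = 0.1600
  NOT S = 1 − 0.4300 = 0.5700
  NOT P OR NOT S = a + b − a·b on (0.1600, 0.5700) = 0.6388
  ((P OR Q) AND S) OR (NOT P OR NOT S) = a + b − a·b on (0.3798, 0.6388) = 0.7760
  → value = 0.7760
|1.0000 − 0.7760| = 0.224

0.224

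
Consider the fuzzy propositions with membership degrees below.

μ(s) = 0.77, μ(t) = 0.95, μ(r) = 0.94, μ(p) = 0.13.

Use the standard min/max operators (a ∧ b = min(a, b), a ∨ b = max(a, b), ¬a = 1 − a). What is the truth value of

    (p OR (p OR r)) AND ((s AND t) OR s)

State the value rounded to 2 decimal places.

0.77

p OR r = max(a, b) on (0.13, 0.94) = 0.94
p OR (p OR r) = max(a, b) on (0.13, 0.94) = 0.94
s AND t = min(a, b) on (0.77, 0.95) = 0.77
(s AND t) OR s = max(a, b) on (0.77, 0.77) = 0.77
(p OR (p OR r)) AND ((s AND t) OR s) = min(a, b) on (0.94, 0.77) = 0.77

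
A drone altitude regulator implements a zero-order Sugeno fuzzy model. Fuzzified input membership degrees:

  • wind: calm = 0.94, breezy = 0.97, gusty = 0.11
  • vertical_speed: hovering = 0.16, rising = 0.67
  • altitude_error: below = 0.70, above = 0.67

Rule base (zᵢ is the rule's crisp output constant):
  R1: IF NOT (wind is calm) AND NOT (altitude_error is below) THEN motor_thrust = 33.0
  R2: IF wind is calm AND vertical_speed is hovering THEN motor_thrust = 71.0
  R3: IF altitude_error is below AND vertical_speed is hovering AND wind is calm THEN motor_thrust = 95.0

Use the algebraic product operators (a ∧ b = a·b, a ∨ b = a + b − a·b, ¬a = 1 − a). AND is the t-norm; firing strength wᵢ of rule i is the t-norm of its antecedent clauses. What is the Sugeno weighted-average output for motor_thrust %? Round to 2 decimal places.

R1 (z=33.0): ¬calm=1−0.94=0.06, ¬below=1−0.70=0.30; AND[a·b] → w = 0.0180
R2 (z=71.0): calm=0.94, hovering=0.16; AND[a·b] → w = 0.1504
R3 (z=95.0): below=0.70, hovering=0.16, calm=0.94; AND[a·b] → w = 0.1053
Weighted average = (0.0180·33.0 + 0.1504·71.0 + 0.1053·95.0) / (0.0180 + 0.1504 + 0.1053)
  = 21.2740 / 0.2737 = 77.73

77.73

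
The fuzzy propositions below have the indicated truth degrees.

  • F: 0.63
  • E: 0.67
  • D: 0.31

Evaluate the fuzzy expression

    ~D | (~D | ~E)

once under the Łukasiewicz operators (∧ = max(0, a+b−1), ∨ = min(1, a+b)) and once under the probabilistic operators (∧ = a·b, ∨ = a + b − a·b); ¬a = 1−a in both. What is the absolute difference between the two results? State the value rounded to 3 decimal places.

Under Łukasiewicz:
  ~D = 1 − 0.31 = 0.69
  ~D = 1 − 0.31 = 0.69
  ~E = 1 − 0.67 = 0.33
  ~D | ~E = min(1, a+b) on (0.69, 0.33) = 1.00
  ~D | (~D | ~E) = min(1, a+b) on (0.69, 1.00) = 1.00
  → value = 1.0000
Under probabilistic:
  ~D = 1 − 0.3100 = 0.6900
  ~D = 1 − 0.3100 = 0.6900
  ~E = 1 − 0.6700 = 0.3300
  ~D | ~E = a + b − a·b on (0.6900, 0.3300) = 0.7923
  ~D | (~D | ~E) = a + b − a·b on (0.6900, 0.7923) = 0.9356
  → value = 0.9356
|1.0000 − 0.9356| = 0.064

0.064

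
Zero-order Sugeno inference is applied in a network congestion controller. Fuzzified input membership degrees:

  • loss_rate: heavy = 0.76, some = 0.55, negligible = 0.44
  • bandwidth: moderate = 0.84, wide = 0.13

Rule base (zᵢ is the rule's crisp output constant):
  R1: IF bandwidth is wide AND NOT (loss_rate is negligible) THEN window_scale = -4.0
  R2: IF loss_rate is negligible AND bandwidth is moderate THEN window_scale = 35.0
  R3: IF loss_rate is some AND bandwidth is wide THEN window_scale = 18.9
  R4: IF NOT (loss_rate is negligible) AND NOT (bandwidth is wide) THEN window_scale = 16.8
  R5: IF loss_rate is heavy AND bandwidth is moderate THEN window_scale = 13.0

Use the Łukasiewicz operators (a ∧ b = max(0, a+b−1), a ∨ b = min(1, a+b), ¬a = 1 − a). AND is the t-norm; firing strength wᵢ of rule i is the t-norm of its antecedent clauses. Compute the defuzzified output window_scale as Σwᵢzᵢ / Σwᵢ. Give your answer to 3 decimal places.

R1 (z=-4.0): wide=0.13, ¬negligible=1−0.44=0.56; AND[max(0, a+b−1)] → w = 0.00
R2 (z=35.0): negligible=0.44, moderate=0.84; AND[max(0, a+b−1)] → w = 0.28
R3 (z=18.9): some=0.55, wide=0.13; AND[max(0, a+b−1)] → w = 0.00
R4 (z=16.8): ¬negligible=1−0.44=0.56, ¬wide=1−0.13=0.87; AND[max(0, a+b−1)] → w = 0.43
R5 (z=13.0): heavy=0.76, moderate=0.84; AND[max(0, a+b−1)] → w = 0.60
Weighted average = (0.00·-4.0 + 0.28·35.0 + 0.00·18.9 + 0.43·16.8 + 0.60·13.0) / (0.00 + 0.28 + 0.00 + 0.43 + 0.60)
  = 24.8240 / 1.3100 = 18.950

18.950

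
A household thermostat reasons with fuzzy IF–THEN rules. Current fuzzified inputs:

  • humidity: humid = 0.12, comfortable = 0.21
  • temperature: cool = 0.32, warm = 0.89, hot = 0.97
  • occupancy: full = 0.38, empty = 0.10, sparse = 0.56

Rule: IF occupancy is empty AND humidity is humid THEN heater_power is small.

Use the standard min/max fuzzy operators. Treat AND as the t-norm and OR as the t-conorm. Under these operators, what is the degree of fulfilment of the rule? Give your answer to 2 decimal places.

0.10

firing strength: empty=0.10, humid=0.12; AND[min(a, b)] → w = 0.10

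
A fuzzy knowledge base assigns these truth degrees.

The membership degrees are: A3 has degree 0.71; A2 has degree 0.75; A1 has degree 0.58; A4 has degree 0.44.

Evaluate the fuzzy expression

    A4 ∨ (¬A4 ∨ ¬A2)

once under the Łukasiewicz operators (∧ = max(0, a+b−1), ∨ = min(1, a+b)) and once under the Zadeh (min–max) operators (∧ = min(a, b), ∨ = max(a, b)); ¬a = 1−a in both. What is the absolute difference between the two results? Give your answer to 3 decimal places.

Under Łukasiewicz:
  ¬A4 = 1 − 0.44 = 0.56
  ¬A2 = 1 − 0.75 = 0.25
  ¬A4 ∨ ¬A2 = min(1, a+b) on (0.56, 0.25) = 0.81
  A4 ∨ (¬A4 ∨ ¬A2) = min(1, a+b) on (0.44, 0.81) = 1.00
  → value = 1.0000
Under Zadeh (min–max):
  ¬A4 = 1 − 0.44 = 0.56
  ¬A2 = 1 − 0.75 = 0.25
  ¬A4 ∨ ¬A2 = max(a, b) on (0.56, 0.25) = 0.56
  A4 ∨ (¬A4 ∨ ¬A2) = max(a, b) on (0.44, 0.56) = 0.56
  → value = 0.5600
|1.0000 − 0.5600| = 0.440

0.440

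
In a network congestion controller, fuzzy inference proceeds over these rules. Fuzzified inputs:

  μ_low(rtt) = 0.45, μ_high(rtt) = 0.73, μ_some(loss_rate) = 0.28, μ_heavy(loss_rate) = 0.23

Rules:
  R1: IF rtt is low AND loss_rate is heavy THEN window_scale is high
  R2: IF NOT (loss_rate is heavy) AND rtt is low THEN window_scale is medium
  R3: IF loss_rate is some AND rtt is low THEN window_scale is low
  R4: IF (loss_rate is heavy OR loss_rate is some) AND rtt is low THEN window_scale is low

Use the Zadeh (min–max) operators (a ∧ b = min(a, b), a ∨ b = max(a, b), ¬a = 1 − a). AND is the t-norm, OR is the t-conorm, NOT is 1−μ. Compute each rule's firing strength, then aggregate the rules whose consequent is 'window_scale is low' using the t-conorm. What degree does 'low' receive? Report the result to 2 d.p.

R1: low=0.45, heavy=0.23; AND[min(a, b)] → w = 0.23
R2: ¬heavy=1−0.23=0.77, low=0.45; AND[min(a, b)] → w = 0.45
R3: some=0.28, low=0.45; AND[min(a, b)] → w = 0.28
R4: (heavy=0.23 OR some=0.28) = 0.28; AND[min(a, b)] with low=0.45 → w = 0.28
Rules with consequent 'low': {R3, R4} → strengths 0.28, 0.28
Aggregate via t-conorm [max(a, b)]: 0.28

0.28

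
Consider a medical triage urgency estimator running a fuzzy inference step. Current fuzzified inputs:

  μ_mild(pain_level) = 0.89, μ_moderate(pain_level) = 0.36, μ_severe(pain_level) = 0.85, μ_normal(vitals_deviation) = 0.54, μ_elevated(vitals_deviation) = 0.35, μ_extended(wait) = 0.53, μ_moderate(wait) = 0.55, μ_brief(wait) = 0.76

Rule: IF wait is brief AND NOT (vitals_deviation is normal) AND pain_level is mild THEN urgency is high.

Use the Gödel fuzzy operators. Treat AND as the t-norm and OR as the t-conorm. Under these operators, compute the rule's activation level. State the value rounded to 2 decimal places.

firing strength: brief=0.76, ¬normal=1−0.54=0.46, mild=0.89; AND[min(a, b)] → w = 0.46

0.46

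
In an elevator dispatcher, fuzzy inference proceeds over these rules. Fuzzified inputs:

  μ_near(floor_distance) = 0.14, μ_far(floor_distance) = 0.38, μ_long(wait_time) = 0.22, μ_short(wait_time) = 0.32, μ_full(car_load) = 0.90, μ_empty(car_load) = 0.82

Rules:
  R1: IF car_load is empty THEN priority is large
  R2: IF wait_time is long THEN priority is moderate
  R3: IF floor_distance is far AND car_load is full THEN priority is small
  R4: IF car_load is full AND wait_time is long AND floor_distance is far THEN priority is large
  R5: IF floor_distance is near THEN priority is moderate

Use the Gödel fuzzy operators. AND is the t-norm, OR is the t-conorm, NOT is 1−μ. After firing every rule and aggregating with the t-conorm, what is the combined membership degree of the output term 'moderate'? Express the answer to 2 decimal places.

R1: empty=0.82 → w = 0.82
R2: long=0.22 → w = 0.22
R3: far=0.38, full=0.90; AND[min(a, b)] → w = 0.38
R4: full=0.90, long=0.22, far=0.38; AND[min(a, b)] → w = 0.22
R5: near=0.14 → w = 0.14
Rules with consequent 'moderate': {R2, R5} → strengths 0.22, 0.14
Aggregate via t-conorm [max(a, b)]: 0.22

0.22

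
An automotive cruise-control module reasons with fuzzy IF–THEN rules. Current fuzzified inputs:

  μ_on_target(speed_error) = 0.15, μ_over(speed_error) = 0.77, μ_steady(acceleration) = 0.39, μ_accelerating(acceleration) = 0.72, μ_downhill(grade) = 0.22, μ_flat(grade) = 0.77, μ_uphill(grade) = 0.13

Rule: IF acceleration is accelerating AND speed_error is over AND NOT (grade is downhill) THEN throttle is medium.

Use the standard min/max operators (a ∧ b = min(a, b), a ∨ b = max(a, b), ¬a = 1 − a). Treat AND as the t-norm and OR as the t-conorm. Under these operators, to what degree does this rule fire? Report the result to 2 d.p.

0.72

firing strength: accelerating=0.72, over=0.77, ¬downhill=1−0.22=0.78; AND[min(a, b)] → w = 0.72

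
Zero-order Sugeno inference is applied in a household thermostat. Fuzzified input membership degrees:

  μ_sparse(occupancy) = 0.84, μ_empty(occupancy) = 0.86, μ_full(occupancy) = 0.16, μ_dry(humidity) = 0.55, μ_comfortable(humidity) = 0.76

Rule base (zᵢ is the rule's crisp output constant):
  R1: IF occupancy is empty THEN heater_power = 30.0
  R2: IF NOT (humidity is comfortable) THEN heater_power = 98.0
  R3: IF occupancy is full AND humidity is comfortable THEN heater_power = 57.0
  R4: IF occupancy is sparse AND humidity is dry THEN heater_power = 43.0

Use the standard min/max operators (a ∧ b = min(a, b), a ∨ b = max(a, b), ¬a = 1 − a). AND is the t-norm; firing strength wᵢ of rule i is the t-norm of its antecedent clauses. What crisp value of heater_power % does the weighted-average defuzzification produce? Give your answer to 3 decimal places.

45.354

R1 (z=30.0): empty=0.86 → w = 0.86
R2 (z=98.0): ¬comfortable=1−0.76=0.24 → w = 0.24
R3 (z=57.0): full=0.16, comfortable=0.76; AND[min(a, b)] → w = 0.16
R4 (z=43.0): sparse=0.84, dry=0.55; AND[min(a, b)] → w = 0.55
Weighted average = (0.86·30.0 + 0.24·98.0 + 0.16·57.0 + 0.55·43.0) / (0.86 + 0.24 + 0.16 + 0.55)
  = 82.0900 / 1.8100 = 45.354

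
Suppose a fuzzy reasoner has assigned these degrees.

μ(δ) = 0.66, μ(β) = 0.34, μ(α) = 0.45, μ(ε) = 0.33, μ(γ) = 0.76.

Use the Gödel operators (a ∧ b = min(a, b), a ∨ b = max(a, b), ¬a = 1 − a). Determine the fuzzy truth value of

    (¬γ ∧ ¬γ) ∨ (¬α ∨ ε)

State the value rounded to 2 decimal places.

¬γ = 1 − 0.76 = 0.24
¬γ = 1 − 0.76 = 0.24
¬γ ∧ ¬γ = min(a, b) on (0.24, 0.24) = 0.24
¬α = 1 − 0.45 = 0.55
¬α ∨ ε = max(a, b) on (0.55, 0.33) = 0.55
(¬γ ∧ ¬γ) ∨ (¬α ∨ ε) = max(a, b) on (0.24, 0.55) = 0.55

0.55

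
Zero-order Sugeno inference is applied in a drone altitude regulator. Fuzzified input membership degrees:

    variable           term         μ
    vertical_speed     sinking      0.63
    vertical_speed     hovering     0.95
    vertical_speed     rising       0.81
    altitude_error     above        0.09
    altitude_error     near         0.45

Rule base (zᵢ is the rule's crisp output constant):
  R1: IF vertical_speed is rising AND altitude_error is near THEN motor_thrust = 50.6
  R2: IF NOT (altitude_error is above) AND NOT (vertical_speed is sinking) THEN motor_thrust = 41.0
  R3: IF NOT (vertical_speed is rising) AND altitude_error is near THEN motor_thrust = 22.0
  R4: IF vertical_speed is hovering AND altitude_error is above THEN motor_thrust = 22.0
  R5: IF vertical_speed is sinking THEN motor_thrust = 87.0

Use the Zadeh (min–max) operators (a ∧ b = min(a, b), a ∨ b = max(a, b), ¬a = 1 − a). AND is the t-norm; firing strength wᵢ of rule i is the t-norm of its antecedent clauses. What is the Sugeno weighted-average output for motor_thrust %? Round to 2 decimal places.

57.17

R1 (z=50.6): rising=0.81, near=0.45; AND[min(a, b)] → w = 0.45
R2 (z=41.0): ¬above=1−0.09=0.91, ¬sinking=1−0.63=0.37; AND[min(a, b)] → w = 0.37
R3 (z=22.0): ¬rising=1−0.81=0.19, near=0.45; AND[min(a, b)] → w = 0.19
R4 (z=22.0): hovering=0.95, above=0.09; AND[min(a, b)] → w = 0.09
R5 (z=87.0): sinking=0.63 → w = 0.63
Weighted average = (0.45·50.6 + 0.37·41.0 + 0.19·22.0 + 0.09·22.0 + 0.63·87.0) / (0.45 + 0.37 + 0.19 + 0.09 + 0.63)
  = 98.9100 / 1.7300 = 57.17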